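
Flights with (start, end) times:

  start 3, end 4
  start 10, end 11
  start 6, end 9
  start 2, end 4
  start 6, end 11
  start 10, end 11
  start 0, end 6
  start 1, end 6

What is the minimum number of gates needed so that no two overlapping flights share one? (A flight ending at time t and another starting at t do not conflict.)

4

starts: [0, 1, 2, 3, 6, 6, 10, 10]
ends:   [4, 4, 6, 6, 9, 11, 11, 11]
s0→1 s1→2 s2→3 s3→4  — peak 4.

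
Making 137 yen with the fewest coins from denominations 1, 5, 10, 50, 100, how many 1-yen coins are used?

2

Greedy: take as many of the largest coin as possible, then repeat with the remainder.
137 = 1×100 + 3×10 + 1×5 + 2×1
Count of 1: 2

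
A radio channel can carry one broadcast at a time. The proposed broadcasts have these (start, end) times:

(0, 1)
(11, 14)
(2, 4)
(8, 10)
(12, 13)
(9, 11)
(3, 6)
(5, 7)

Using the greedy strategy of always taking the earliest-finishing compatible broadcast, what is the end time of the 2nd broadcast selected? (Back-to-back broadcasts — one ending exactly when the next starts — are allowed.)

4

By end time: (0,1), (2,4), (3,6), (5,7), (8,10), (9,11), (12,13), (11,14).
Pick (0,1); next start ≥ 1 → (2,4); next start ≥ 4 → (5,7); next start ≥ 7 → (8,10); next start ≥ 10 → (12,13).
Selected: (0,1) (2,4) (5,7) (8,10) (12,13)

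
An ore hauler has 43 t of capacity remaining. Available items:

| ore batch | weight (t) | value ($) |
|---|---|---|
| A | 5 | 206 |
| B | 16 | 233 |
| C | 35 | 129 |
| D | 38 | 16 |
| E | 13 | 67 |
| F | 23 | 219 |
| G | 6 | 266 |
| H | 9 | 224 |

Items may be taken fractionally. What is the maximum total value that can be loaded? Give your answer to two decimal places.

995.65

Sort by value per unit weight and fill in that order.
Ratios (sorted): G 44.33, A 41.20, H 24.89, B 14.56, F 9.52, E 5.15, C 3.69, D 0.42
take G (6 @ 266); take A (5 @ 206); take H (9 @ 224); take B (16 @ 233); take 7/23 of F → 66.65. Capacity used 43/43.
Total value = 995.65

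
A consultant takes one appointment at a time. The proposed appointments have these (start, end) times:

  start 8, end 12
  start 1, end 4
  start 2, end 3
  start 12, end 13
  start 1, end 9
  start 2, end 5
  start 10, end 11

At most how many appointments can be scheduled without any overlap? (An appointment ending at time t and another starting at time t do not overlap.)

3

By end time: (2,3), (1,4), (2,5), (1,9), (10,11), (8,12), (12,13).
Pick (2,3); next start ≥ 3 → (10,11); next start ≥ 11 → (12,13).
Selected 3 appointments.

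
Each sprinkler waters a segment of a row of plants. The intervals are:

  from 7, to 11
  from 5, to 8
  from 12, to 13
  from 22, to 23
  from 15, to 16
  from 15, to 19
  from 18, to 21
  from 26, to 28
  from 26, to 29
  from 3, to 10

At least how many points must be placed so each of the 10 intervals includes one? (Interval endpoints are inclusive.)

Sort by right endpoint; whenever an interval is uncovered, place a point at its right end.
Sorted: [5,8] [3,10] [7,11] [12,13] [15,16] [15,19] [18,21] [22,23] [26,28] [26,29]
{[5,8],[3,10],[7,11]} hit by 8; {[12,13]} hit by 13; {[15,16],[15,19]} hit by 16; {[18,21]} hit by 21; {[22,23]} hit by 23; {[26,28],[26,29]} hit by 28.
Points: 8, 13, 16, 21, 23, 28 (6 total).

6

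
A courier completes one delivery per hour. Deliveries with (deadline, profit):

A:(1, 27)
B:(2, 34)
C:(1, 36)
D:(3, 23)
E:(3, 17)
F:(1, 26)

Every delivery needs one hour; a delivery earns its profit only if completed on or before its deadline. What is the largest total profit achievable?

93

Sort by profit descending; place each in the latest free slot ≤ its deadline.
Profit order: C=36 B=34 A=27 F=26 D=23 E=17
Assign: C→slot 1, B→slot 2, A skipped, F skipped, D→slot 3, E skipped.
Slots: [1:C] [2:B] [3:D]
Profit = 36 + 34 + 23 = 93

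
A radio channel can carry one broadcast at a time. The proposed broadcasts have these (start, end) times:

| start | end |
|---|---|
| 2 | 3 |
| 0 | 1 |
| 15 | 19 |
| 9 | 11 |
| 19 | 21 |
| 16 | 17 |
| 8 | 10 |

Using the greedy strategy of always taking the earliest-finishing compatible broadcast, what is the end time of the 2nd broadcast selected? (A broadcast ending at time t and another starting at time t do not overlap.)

3

Greedy by earliest finish: after sorting by end time, pick each interval compatible with the last pick.
By end time: (0,1), (2,3), (8,10), (9,11), (16,17), (15,19), (19,21).
Pick (0,1); next start ≥ 1 → (2,3); next start ≥ 3 → (8,10); next start ≥ 10 → (16,17); next start ≥ 17 → (19,21).
Selected: (0,1) (2,3) (8,10) (16,17) (19,21)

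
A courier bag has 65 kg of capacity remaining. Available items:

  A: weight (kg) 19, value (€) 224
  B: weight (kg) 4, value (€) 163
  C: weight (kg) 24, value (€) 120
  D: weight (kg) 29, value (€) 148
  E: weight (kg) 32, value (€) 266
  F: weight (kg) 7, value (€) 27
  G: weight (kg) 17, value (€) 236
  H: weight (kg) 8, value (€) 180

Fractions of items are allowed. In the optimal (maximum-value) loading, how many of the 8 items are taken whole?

4

Ratios (sorted): B 40.75, H 22.50, G 13.88, A 11.79, E 8.31, D 5.10, C 5.00, F 3.86
take B (4 @ 163); take H (8 @ 180); take G (17 @ 236); take A (19 @ 224); take 17/32 of E → 141.31. Capacity used 65/65.
4 item(s) taken whole; one partial (take 17/32 of E).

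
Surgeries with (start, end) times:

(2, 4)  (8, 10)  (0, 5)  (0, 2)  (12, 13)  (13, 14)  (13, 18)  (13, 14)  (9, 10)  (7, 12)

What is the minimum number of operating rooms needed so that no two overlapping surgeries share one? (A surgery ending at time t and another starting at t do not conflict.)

3

The answer is the maximum number of intervals overlapping at any instant.
Events (time:±→running): 0:+→1 0:+→2 2:-→1 2:+→2 4:-→1 5:-→0 7:+→1 8:+→2 9:+→3 … peak 3.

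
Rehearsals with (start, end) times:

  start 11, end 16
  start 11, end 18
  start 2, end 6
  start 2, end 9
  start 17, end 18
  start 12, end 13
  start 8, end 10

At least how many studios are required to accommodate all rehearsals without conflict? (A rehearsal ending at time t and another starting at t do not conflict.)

3

Events (time:±→running): 2:+→1 2:+→2 6:-→1 8:+→2 9:-→1 10:-→0 11:+→1 11:+→2 12:+→3 … peak 3.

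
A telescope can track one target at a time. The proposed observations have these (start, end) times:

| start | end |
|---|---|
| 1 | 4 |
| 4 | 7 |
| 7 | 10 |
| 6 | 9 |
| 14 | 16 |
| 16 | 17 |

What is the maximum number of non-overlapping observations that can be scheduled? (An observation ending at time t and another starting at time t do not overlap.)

5

Order by finish time; keep every interval that doesn't clash with the previous kept one.
By end time: (1,4), (4,7), (6,9), (7,10), (14,16), (16,17).
Pick (1,4); next start ≥ 4 → (4,7); next start ≥ 7 → (7,10); next start ≥ 10 → (14,16); next start ≥ 16 → (16,17).
Selected 5 observations.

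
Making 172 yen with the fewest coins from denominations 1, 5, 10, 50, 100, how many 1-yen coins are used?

172 = 1×100 + 1×50 + 2×10 + 2×1
Count of 1: 2

2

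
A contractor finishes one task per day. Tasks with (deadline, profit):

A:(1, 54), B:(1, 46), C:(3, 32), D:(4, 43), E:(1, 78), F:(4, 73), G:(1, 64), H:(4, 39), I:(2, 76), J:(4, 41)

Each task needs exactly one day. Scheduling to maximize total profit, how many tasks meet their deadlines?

4

Sort by profit descending; place each in the latest free slot ≤ its deadline.
Profit order: E=78 I=76 F=73 G=64 A=54 B=46 D=43 J=41 H=39 C=32
Assign: E→slot 1, I→slot 2, F→slot 4, G skipped, A skipped, B skipped, D→slot 3, J skipped, H skipped, C skipped.
Slots: [1:E] [2:I] [3:D] [4:F]
4 of 10 scheduled.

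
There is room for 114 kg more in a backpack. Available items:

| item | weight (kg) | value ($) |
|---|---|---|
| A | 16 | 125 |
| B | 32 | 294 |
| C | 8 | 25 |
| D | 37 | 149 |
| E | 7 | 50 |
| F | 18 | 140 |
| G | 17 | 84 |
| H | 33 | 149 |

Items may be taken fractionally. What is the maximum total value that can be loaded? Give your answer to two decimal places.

801.36

Ratios (sorted): B 9.19, A 7.81, F 7.78, E 7.14, G 4.94, H 4.52, D 4.03, C 3.12
take B (32 @ 294); take A (16 @ 125); take F (18 @ 140); take E (7 @ 50); take G (17 @ 84); take 24/33 of H → 108.36. Capacity used 114/114.
Total value = 801.36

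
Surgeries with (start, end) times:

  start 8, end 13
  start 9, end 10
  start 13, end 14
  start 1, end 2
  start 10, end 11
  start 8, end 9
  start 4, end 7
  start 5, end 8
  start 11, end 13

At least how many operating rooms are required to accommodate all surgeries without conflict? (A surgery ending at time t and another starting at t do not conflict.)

starts: [1, 4, 5, 8, 8, 9, 10, 11, 13]
ends:   [2, 7, 8, 9, 10, 11, 13, 13, 14]
s1→1 e2→0 s4→1 s5→2  — peak 2.

2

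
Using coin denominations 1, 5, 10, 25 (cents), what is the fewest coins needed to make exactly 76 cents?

4

76 = 3×25 + 1×1
Total coins = 3 + 1 = 4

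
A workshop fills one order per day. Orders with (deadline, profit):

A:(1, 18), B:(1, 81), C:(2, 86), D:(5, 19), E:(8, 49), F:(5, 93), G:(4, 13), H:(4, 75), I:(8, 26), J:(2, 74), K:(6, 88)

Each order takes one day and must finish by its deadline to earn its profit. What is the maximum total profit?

517

By profit: F(d5,93), K(d6,88), C(d2,86), B(d1,81), H(d4,75), J(d2,74), E(d8,49), I(d8,26), D(d5,19), A(d1,18), G(d4,13)
F→slot 5; K→slot 6; C→slot 2; B→slot 1; H→slot 4; J skipped; E→slot 8; I→slot 7; D→slot 3; A skipped; G skipped.
Profit = 81 + 86 + 19 + 75 + 93 + 88 + 26 + 49 = 517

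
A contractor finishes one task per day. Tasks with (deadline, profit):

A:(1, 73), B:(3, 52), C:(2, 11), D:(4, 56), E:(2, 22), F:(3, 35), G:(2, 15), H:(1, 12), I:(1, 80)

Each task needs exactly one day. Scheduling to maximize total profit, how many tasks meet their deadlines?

4

Sort by profit descending; place each in the latest free slot ≤ its deadline.
By profit: I(d1,80), A(d1,73), D(d4,56), B(d3,52), F(d3,35), E(d2,22), G(d2,15), H(d1,12), C(d2,11)
I→slot 1; A skipped; D→slot 4; B→slot 3; F→slot 2; E skipped; G skipped; H skipped; C skipped.
4 of 9 scheduled.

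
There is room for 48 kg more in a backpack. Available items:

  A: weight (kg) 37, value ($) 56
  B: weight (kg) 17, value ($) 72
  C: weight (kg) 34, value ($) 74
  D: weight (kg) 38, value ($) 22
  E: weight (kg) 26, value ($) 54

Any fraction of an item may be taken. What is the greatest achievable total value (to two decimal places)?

139.47

Sort by value per unit weight and fill in that order.
Ratios (sorted): B 4.24, C 2.18, E 2.08, A 1.51, D 0.58
take B (17 @ 72); take 31/34 of C → 67.47. Capacity used 48/48.
Total value = 139.47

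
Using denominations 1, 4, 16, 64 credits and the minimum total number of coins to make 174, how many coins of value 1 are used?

174 = 2×64 + 2×16 + 3×4 + 2×1
Count of 1: 2

2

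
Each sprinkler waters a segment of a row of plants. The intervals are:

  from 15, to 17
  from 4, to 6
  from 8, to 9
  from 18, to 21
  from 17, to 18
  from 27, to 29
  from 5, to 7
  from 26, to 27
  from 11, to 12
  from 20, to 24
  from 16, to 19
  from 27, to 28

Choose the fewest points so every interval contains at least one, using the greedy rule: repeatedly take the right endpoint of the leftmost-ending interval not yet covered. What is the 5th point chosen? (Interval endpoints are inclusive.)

Process intervals by earliest right end; each time one isn't hit yet, stab at its right endpoint.
Sorted: [4,6] [5,7] [8,9] [11,12] [15,17] [17,18] [16,19] [18,21] [20,24] [26,27] [27,28] [27,29]
{[4,6],[5,7]} hit by 6; {[8,9]} hit by 9; {[11,12]} hit by 12; {[15,17],[17,18],[16,19]} hit by 17; {[18,21],[20,24]} hit by 21; {[26,27],[27,28],[27,29]} hit by 27.
Points: 6, 9, 12, 17, 21, 27 (6 total).

21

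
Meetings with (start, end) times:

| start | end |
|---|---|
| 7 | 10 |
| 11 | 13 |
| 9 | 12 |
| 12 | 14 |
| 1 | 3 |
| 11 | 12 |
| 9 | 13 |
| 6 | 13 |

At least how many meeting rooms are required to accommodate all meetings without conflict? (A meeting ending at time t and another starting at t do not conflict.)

5

Count concurrent intervals with a sweep; the peak is the room count.
starts: [1, 6, 7, 9, 9, 11, 11, 12]
ends:   [3, 10, 12, 12, 13, 13, 13, 14]
s1→1 e3→0 s6→1 s7→2 s9→3 s9→4 e10→3 s11→4 s11→5  — peak 5.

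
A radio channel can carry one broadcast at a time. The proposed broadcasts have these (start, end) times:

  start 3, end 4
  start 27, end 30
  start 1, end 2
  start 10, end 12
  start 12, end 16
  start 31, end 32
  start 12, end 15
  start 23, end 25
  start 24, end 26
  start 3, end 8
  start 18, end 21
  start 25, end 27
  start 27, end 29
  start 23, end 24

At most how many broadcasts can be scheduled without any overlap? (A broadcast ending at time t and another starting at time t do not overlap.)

Sort by end time and greedily take each interval whose start is ≥ the last chosen end.
Sorted by end: (1,2)  (3,4)  (3,8)  (10,12)  (12,15)  (12,16)  (18,21)  (23,24)  (23,25)  (24,26)  (25,27)  (27,29)  (27,30)  (31,32)
take (1,2); take (3,4); skip (3,8); take (10,12); take (12,15); take (18,21); take (23,24); take (24,26); take (27,29); take (31,32).
Selected 9 broadcasts.

9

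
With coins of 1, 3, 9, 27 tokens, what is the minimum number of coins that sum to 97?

7

Greedy: take as many of the largest coin as possible, then repeat with the remainder.
97 − 3×27→16 − 1×9→7 − 2×3→1 − 1×1→0
Total coins = 3 + 1 + 2 + 1 = 7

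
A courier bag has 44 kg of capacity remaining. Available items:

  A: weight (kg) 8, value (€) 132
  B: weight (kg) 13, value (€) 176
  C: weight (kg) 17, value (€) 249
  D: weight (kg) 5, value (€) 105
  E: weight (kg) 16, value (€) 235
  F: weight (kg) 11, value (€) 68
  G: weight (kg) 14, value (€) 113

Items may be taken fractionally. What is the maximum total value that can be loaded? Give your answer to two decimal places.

Sort by value per unit weight and fill in that order.
Ratios (sorted): D 21.00, A 16.50, E 14.69, C 14.65, B 13.54, G 8.07, F 6.18
take D (5 @ 105); take A (8 @ 132); take E (16 @ 235); take 15/17 of C → 219.71. Capacity used 44/44.
Total value = 691.71

691.71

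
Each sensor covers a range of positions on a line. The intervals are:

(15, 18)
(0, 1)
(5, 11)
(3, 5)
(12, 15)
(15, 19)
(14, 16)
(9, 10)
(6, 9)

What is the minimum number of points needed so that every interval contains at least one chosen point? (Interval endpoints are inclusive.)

4

By right end: [0,1]  [3,5]  [6,9]  [9,10]  [5,11]  [12,15]  [14,16]  [15,18]  [15,19]
[0,1] uncovered → point at 1; [3,5] uncovered → point at 5; [6,9] uncovered → point at 9; [12,15] uncovered → point at 15.
Points: 1, 5, 9, 15 (4 total).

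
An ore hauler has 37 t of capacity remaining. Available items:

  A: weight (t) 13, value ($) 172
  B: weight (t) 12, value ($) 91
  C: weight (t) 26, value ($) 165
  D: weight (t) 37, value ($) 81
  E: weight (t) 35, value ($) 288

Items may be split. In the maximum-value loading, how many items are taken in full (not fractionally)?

Ratios (sorted): A 13.23, E 8.23, B 7.58, C 6.35, D 2.19
take A (13 @ 172); take 24/35 of E → 197.49. Capacity used 37/37.
1 item(s) taken whole; one partial (take 24/35 of E).

1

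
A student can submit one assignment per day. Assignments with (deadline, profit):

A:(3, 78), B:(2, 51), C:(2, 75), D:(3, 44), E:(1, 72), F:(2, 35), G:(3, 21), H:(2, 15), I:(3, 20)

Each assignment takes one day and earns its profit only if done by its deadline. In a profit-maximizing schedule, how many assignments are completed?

3

Profit order: A=78 C=75 E=72 B=51 D=44 F=35 G=21 I=20 H=15
Assign: A→slot 3, C→slot 2, E→slot 1, B skipped, D skipped, F skipped, G skipped, I skipped, H skipped.
Slots: [1:E] [2:C] [3:A]
3 of 9 scheduled.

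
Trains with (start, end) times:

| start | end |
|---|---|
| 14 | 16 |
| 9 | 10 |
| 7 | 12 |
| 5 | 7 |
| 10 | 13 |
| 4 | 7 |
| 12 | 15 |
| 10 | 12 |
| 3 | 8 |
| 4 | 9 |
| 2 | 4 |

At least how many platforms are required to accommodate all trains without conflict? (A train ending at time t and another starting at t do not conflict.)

4

Count concurrent intervals with a sweep; the peak is the room count.
starts: [2, 3, 4, 4, 5, 7, 9, 10, 10, 12, 14]
ends:   [4, 7, 7, 8, 9, 10, 12, 12, 13, 15, 16]
s2→1 s3→2 e4→1 s4→2 s4→3 s5→4  — peak 4.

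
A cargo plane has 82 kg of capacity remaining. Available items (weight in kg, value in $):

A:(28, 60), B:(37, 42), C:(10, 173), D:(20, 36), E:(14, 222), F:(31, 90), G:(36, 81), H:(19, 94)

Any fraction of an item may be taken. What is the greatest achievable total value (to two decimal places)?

597.00

Greedy by value/weight ratio, highest first.
Order: C (173/10=17.30) > E (222/14=15.86) > H (94/19=4.95) > F (90/31=2.90) > G (81/36=2.25) > A (60/28=2.14) > D (36/20=1.80) > B (42/37=1.14)
Fill: take C (10 @ 173) → take E (14 @ 222) → take H (19 @ 94) → take F (31 @ 90) → take 8/36 of G → 18.00; 82/82 used.
Total value = 597.00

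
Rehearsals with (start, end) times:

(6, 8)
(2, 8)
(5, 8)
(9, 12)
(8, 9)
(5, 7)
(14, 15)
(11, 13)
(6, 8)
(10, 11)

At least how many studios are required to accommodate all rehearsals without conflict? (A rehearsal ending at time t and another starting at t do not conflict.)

Count concurrent intervals with a sweep; the peak is the room count.
starts: [2, 5, 5, 6, 6, 8, 9, 10, 11, 14]
ends:   [7, 8, 8, 8, 8, 9, 11, 12, 13, 15]
s2→1 s5→2 s5→3 s6→4 s6→5  — peak 5.

5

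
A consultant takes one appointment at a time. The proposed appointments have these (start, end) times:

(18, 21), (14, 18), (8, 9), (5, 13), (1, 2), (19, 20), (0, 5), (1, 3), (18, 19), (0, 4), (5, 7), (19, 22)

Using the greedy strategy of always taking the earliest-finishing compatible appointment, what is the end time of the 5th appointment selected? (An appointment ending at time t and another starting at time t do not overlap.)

Sort by end time and greedily take each interval whose start is ≥ the last chosen end.
Sorted by end: (1,2)  (1,3)  (0,4)  (0,5)  (5,7)  (8,9)  (5,13)  (14,18)  (18,19)  (19,20)  (18,21)  (19,22)
take (1,2); skip (1,3); skip (0,4); take (5,7); take (8,9); skip (5,13); take (14,18); take (18,19); take (19,20); skip (18,21); skip (19,22).
Selected: (1,2) (5,7) (8,9) (14,18) (18,19) (19,20)

19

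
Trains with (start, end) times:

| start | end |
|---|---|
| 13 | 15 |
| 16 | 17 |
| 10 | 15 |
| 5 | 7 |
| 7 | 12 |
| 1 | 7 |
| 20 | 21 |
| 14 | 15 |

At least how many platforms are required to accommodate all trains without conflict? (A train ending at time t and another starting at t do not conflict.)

Events (time:±→running): 1:+→1 5:+→2 7:-→1 7:-→0 7:+→1 10:+→2 12:-→1 13:+→2 14:+→3 … peak 3.

3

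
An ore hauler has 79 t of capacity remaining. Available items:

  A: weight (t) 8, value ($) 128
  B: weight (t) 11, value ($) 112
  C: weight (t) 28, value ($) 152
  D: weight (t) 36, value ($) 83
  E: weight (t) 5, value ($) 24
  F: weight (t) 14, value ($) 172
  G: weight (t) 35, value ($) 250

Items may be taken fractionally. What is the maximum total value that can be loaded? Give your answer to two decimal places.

721.71

Greedy by value/weight ratio, highest first.
Ratios (sorted): A 16.00, F 12.29, B 10.18, G 7.14, C 5.43, E 4.80, D 2.31
take A (8 @ 128); take F (14 @ 172); take B (11 @ 112); take G (35 @ 250); take 11/28 of C → 59.71. Capacity used 79/79.
Total value = 721.71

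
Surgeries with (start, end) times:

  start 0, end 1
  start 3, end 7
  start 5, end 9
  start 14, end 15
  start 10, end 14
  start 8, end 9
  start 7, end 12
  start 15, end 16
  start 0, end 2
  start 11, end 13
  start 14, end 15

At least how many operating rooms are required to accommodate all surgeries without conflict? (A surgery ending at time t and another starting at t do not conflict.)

3

The answer is the maximum number of intervals overlapping at any instant.
starts: [0, 0, 3, 5, 7, 8, 10, 11, 14, 14, 15]
ends:   [1, 2, 7, 9, 9, 12, 13, 14, 15, 15, 16]
s0→1 s0→2 e1→1 e2→0 s3→1 s5→2 e7→1 s7→2 s8→3  — peak 3.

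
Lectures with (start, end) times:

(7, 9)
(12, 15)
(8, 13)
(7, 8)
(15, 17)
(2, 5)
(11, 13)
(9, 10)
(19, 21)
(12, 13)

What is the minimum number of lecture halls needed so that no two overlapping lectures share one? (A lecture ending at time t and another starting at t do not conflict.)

4

The answer is the maximum number of intervals overlapping at any instant.
starts: [2, 7, 7, 8, 9, 11, 12, 12, 15, 19]
ends:   [5, 8, 9, 10, 13, 13, 13, 15, 17, 21]
s2→1 e5→0 s7→1 s7→2 e8→1 s8→2 e9→1 s9→2 e10→1 s11→2 s12→3 s12→4  — peak 4.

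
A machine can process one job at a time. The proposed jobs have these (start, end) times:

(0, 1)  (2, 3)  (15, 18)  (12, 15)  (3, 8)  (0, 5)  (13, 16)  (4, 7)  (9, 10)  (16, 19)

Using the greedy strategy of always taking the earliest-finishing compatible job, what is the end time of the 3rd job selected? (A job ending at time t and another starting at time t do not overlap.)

7

Order by finish time; keep every interval that doesn't clash with the previous kept one.
By end time: (0,1), (2,3), (0,5), (4,7), (3,8), (9,10), (12,15), (13,16), (15,18), (16,19).
Pick (0,1); next start ≥ 1 → (2,3); next start ≥ 3 → (4,7); next start ≥ 7 → (9,10); next start ≥ 10 → (12,15); next start ≥ 15 → (15,18).
Selected: (0,1) (2,3) (4,7) (9,10) (12,15) (15,18)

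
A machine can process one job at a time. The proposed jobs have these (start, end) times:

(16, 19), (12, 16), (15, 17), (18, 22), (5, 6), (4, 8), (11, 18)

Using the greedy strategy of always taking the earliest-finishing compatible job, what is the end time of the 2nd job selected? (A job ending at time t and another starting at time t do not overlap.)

16

By end time: (5,6), (4,8), (12,16), (15,17), (11,18), (16,19), (18,22).
Pick (5,6); next start ≥ 6 → (12,16); next start ≥ 16 → (16,19).
Selected: (5,6) (12,16) (16,19)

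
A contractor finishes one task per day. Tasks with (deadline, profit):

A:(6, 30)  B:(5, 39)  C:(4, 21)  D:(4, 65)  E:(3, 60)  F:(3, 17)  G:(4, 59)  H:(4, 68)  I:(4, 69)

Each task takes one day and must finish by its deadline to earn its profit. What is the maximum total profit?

331

By profit: I(d4,69), H(d4,68), D(d4,65), E(d3,60), G(d4,59), B(d5,39), A(d6,30), C(d4,21), F(d3,17)
I→slot 4; H→slot 3; D→slot 2; E→slot 1; G skipped; B→slot 5; A→slot 6; C skipped; F skipped.
Profit = 60 + 65 + 68 + 69 + 39 + 30 = 331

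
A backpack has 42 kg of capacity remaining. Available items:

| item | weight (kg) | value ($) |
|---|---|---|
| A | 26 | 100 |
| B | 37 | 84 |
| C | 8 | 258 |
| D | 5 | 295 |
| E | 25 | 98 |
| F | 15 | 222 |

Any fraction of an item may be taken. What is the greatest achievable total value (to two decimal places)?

829.88

Order: D (295/5=59.00) > C (258/8=32.25) > F (222/15=14.80) > E (98/25=3.92) > A (100/26=3.85) > B (84/37=2.27)
Fill: take D (5 @ 295) → take C (8 @ 258) → take F (15 @ 222) → take 14/25 of E → 54.88; 42/42 used.
Total value = 829.88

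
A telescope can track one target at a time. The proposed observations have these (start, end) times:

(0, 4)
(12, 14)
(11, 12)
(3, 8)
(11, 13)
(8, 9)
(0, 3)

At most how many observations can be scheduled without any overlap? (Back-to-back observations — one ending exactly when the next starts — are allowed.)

Sorted by end: (0,3)  (0,4)  (3,8)  (8,9)  (11,12)  (11,13)  (12,14)
take (0,3); take (3,8); take (8,9); take (11,12); skip (11,13); take (12,14).
Selected 5 observations.

5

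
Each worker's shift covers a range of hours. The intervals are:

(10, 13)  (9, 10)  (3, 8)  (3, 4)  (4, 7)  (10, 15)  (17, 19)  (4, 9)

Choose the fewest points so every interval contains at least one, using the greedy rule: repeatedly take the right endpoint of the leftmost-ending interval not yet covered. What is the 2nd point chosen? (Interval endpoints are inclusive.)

10

Sorted: [3,4] [4,7] [3,8] [4,9] [9,10] [10,13] [10,15] [17,19]
{[3,4],[4,7],[3,8],[4,9]} hit by 4; {[9,10],[10,13],[10,15]} hit by 10; {[17,19]} hit by 19.
Points: 4, 10, 19 (3 total).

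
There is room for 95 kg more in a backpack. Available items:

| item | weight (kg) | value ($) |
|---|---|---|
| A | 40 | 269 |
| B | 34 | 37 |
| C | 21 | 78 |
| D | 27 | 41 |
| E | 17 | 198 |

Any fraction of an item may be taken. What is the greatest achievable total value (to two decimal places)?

570.81

Sort by value per unit weight and fill in that order.
Ratios (sorted): E 11.65, A 6.72, C 3.71, D 1.52, B 1.09
take E (17 @ 198); take A (40 @ 269); take C (21 @ 78); take 17/27 of D → 25.81. Capacity used 95/95.
Total value = 570.81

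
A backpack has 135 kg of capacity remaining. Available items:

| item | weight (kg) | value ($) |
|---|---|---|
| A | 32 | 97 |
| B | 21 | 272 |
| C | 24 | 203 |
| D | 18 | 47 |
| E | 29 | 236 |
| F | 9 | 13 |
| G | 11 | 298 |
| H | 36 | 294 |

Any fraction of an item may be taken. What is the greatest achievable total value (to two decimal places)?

Order: G (298/11=27.09) > B (272/21=12.95) > C (203/24=8.46) > H (294/36=8.17) > E (236/29=8.14) > A (97/32=3.03) > D (47/18=2.61) > F (13/9=1.44)
Fill: take G (11 @ 298) → take B (21 @ 272) → take C (24 @ 203) → take H (36 @ 294) → take E (29 @ 236) → take 14/32 of A → 42.44; 135/135 used.
Total value = 1345.44

1345.44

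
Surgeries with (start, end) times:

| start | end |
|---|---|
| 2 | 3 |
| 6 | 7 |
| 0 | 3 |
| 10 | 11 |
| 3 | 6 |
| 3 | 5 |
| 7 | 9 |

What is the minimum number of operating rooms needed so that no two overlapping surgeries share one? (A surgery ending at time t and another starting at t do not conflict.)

The answer is the maximum number of intervals overlapping at any instant.
Events (time:±→running): 0:+→1 2:+→2 … peak 2.

2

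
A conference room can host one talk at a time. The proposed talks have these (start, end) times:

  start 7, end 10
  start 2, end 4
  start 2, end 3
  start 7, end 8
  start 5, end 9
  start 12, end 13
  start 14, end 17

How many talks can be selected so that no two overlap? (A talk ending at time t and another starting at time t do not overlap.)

4

Greedy by earliest finish: after sorting by end time, pick each interval compatible with the last pick.
By end time: (2,3), (2,4), (7,8), (5,9), (7,10), (12,13), (14,17).
Pick (2,3); next start ≥ 3 → (7,8); next start ≥ 8 → (12,13); next start ≥ 13 → (14,17).
Selected 4 talks.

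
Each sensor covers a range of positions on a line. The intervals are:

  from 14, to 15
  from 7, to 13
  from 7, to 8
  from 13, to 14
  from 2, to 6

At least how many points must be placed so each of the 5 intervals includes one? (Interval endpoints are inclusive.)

3

Process intervals by earliest right end; each time one isn't hit yet, stab at its right endpoint.
By right end: [2,6]  [7,8]  [7,13]  [13,14]  [14,15]
[2,6] uncovered → point at 6; [7,8] uncovered → point at 8; [13,14] uncovered → point at 14.
Points: 6, 8, 14 (3 total).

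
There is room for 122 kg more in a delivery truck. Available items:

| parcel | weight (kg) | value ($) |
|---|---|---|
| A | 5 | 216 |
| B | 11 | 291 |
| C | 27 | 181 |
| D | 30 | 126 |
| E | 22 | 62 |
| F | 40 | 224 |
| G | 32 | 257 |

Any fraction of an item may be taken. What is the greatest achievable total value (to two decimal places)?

1198.40

Sort by value per unit weight and fill in that order.
Order: A (216/5=43.20) > B (291/11=26.45) > G (257/32=8.03) > C (181/27=6.70) > F (224/40=5.60) > D (126/30=4.20) > E (62/22=2.82)
Fill: take A (5 @ 216) → take B (11 @ 291) → take G (32 @ 257) → take C (27 @ 181) → take F (40 @ 224) → take 7/30 of D → 29.40; 122/122 used.
Total value = 1198.40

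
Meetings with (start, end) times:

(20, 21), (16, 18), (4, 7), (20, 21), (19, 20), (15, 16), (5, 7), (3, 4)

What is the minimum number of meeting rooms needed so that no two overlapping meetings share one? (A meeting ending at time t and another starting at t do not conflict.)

Events (time:±→running): 3:+→1 4:-→0 4:+→1 5:+→2 … peak 2.

2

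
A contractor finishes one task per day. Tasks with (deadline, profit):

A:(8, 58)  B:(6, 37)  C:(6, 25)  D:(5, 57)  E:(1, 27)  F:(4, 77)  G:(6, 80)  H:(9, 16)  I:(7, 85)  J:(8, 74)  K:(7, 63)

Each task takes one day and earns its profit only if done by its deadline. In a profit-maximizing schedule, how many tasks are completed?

9

Take jobs in profit order; each goes to the latest open slot no later than its deadline.
Profit order: I=85 G=80 F=77 J=74 K=63 A=58 D=57 B=37 E=27 C=25 H=16
Assign: I→slot 7, G→slot 6, F→slot 4, J→slot 8, K→slot 5, A→slot 3, D→slot 2, B→slot 1, E skipped, C skipped, H→slot 9.
Slots: [1:B] [2:D] [3:A] [4:F] [5:K] [6:G] [7:I] [8:J] [9:H]
9 of 11 scheduled.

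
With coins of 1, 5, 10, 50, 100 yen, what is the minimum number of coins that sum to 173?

7

Greedy: take as many of the largest coin as possible, then repeat with the remainder.
173 = 1×100 + 1×50 + 2×10 + 3×1
Total coins = 1 + 1 + 2 + 3 = 7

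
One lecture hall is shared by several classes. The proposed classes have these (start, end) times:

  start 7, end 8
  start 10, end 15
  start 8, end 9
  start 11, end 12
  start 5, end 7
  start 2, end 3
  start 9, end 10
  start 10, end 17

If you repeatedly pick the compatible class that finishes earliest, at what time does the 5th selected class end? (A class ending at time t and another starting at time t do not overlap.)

10

Sort by end time and greedily take each interval whose start is ≥ the last chosen end.
By end time: (2,3), (5,7), (7,8), (8,9), (9,10), (11,12), (10,15), (10,17).
Pick (2,3); next start ≥ 3 → (5,7); next start ≥ 7 → (7,8); next start ≥ 8 → (8,9); next start ≥ 9 → (9,10); next start ≥ 10 → (11,12).
Selected: (2,3) (5,7) (7,8) (8,9) (9,10) (11,12)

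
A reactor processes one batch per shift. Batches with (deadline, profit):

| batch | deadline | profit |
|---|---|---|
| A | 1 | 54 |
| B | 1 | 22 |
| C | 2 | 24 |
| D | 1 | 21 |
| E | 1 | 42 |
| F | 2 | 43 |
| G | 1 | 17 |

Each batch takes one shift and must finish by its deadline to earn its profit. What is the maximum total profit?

Profit order: A=54 F=43 E=42 C=24 B=22 D=21 G=17
Assign: A→slot 1, F→slot 2, E skipped, C skipped, B skipped, D skipped, G skipped.
Slots: [1:A] [2:F]
Profit = 54 + 43 = 97

97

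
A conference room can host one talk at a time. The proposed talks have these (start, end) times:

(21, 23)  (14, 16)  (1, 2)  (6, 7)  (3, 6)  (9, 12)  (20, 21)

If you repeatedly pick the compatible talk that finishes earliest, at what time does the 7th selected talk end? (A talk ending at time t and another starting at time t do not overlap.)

23

Sort by end time and greedily take each interval whose start is ≥ the last chosen end.
Sorted by end: (1,2)  (3,6)  (6,7)  (9,12)  (14,16)  (20,21)  (21,23)
take (1,2); take (3,6); take (6,7); take (9,12); take (14,16); take (20,21); take (21,23).
Selected: (1,2) (3,6) (6,7) (9,12) (14,16) (20,21) (21,23)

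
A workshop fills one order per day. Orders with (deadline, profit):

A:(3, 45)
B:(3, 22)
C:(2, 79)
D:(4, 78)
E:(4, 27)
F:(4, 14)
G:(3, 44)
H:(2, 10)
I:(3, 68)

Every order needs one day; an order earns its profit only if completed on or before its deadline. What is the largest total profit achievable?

270

Take jobs in profit order; each goes to the latest open slot no later than its deadline.
By profit: C(d2,79), D(d4,78), I(d3,68), A(d3,45), G(d3,44), E(d4,27), B(d3,22), F(d4,14), H(d2,10)
C→slot 2; D→slot 4; I→slot 3; A→slot 1; G skipped; E skipped; B skipped; F skipped; H skipped.
Profit = 45 + 79 + 68 + 78 = 270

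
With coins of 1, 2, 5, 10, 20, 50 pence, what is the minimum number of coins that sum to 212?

6

212 = 4×50 + 1×10 + 1×2
Total coins = 4 + 1 + 1 = 6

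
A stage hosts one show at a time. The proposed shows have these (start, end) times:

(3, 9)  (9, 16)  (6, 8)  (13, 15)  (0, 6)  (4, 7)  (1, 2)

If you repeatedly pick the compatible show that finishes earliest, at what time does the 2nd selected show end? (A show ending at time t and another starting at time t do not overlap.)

7

By end time: (1,2), (0,6), (4,7), (6,8), (3,9), (13,15), (9,16).
Pick (1,2); next start ≥ 2 → (4,7); next start ≥ 7 → (13,15).
Selected: (1,2) (4,7) (13,15)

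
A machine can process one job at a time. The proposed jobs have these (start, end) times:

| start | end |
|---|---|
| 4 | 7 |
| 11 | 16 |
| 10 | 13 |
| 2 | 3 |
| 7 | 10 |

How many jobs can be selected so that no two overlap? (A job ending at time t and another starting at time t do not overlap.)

4

Greedy by earliest finish: after sorting by end time, pick each interval compatible with the last pick.
By end time: (2,3), (4,7), (7,10), (10,13), (11,16).
Pick (2,3); next start ≥ 3 → (4,7); next start ≥ 7 → (7,10); next start ≥ 10 → (10,13).
Selected 4 jobs.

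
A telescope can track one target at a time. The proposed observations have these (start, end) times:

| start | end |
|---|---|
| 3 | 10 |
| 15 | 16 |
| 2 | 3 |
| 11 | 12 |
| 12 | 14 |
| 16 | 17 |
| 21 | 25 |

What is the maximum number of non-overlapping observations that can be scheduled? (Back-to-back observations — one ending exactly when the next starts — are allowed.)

By end time: (2,3), (3,10), (11,12), (12,14), (15,16), (16,17), (21,25).
Pick (2,3); next start ≥ 3 → (3,10); next start ≥ 10 → (11,12); next start ≥ 12 → (12,14); next start ≥ 14 → (15,16); next start ≥ 16 → (16,17); next start ≥ 17 → (21,25).
Selected 7 observations.

7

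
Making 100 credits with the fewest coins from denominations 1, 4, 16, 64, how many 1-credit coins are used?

0

100 − 1×64→36 − 2×16→4 − 1×4→0
Count of 1: 0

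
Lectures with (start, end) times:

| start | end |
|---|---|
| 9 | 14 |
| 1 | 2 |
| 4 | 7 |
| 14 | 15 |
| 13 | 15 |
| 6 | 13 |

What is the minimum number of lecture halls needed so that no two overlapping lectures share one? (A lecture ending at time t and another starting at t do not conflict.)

starts: [1, 4, 6, 9, 13, 14]
ends:   [2, 7, 13, 14, 15, 15]
s1→1 e2→0 s4→1 s6→2  — peak 2.

2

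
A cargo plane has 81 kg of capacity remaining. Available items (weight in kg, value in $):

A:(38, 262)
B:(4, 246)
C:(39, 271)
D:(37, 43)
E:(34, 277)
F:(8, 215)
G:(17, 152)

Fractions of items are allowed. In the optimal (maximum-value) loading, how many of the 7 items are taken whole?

4

Sort by value per unit weight and fill in that order.
Ratios (sorted): B 61.50, F 26.88, G 8.94, E 8.15, C 6.95, A 6.89, D 1.16
take B (4 @ 246); take F (8 @ 215); take G (17 @ 152); take E (34 @ 277); take 18/39 of C → 125.08. Capacity used 81/81.
4 item(s) taken whole; one partial (take 18/39 of C).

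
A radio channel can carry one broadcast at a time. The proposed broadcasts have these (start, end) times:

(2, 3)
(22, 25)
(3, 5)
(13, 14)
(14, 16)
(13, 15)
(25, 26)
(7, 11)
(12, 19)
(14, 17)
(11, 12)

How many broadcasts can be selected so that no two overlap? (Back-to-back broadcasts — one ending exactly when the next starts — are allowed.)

Order by finish time; keep every interval that doesn't clash with the previous kept one.
Sorted by end: (2,3)  (3,5)  (7,11)  (11,12)  (13,14)  (13,15)  (14,16)  (14,17)  (12,19)  (22,25)  (25,26)
take (2,3); take (3,5); take (7,11); take (11,12); take (13,14); take (14,16); skip (14,17); take (22,25); take (25,26).
Selected 8 broadcasts.

8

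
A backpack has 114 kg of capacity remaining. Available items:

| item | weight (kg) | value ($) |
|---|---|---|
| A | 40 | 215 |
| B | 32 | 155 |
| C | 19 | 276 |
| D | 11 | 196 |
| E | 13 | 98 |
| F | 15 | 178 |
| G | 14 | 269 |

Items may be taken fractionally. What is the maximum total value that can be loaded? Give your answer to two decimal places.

1241.69

Order: G (269/14=19.21) > D (196/11=17.82) > C (276/19=14.53) > F (178/15=11.87) > E (98/13=7.54) > A (215/40=5.38) > B (155/32=4.84)
Fill: take G (14 @ 269) → take D (11 @ 196) → take C (19 @ 276) → take F (15 @ 178) → take E (13 @ 98) → take A (40 @ 215) → take 2/32 of B → 9.69; 114/114 used.
Total value = 1241.69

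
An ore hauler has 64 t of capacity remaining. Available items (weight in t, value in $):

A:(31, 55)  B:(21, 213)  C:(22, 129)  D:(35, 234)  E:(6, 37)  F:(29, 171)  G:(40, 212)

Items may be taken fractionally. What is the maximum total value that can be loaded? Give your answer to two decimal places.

495.79

Sort by value per unit weight and fill in that order.
Ratios (sorted): B 10.14, D 6.69, E 6.17, F 5.90, C 5.86, G 5.30, A 1.77
take B (21 @ 213); take D (35 @ 234); take E (6 @ 37); take 2/29 of F → 11.79. Capacity used 64/64.
Total value = 495.79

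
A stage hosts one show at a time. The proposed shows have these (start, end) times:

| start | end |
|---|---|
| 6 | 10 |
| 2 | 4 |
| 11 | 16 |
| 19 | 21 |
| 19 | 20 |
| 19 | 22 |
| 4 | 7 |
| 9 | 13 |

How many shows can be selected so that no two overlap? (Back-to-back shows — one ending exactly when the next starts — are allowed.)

Greedy by earliest finish: after sorting by end time, pick each interval compatible with the last pick.
Sorted by end: (2,4)  (4,7)  (6,10)  (9,13)  (11,16)  (19,20)  (19,21)  (19,22)
take (2,4); take (4,7); skip (6,10); take (9,13); skip (11,16); take (19,20).
Selected 4 shows.

4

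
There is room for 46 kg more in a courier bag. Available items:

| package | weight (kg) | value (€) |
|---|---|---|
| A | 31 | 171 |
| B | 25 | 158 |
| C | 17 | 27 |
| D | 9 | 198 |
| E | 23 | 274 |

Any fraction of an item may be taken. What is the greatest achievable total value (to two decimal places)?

560.48

Greedy by value/weight ratio, highest first.
Order: D (198/9=22.00) > E (274/23=11.91) > B (158/25=6.32) > A (171/31=5.52) > C (27/17=1.59)
Fill: take D (9 @ 198) → take E (23 @ 274) → take 14/25 of B → 88.48; 46/46 used.
Total value = 560.48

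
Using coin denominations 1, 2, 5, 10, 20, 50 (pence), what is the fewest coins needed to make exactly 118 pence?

6

Greedy: take as many of the largest coin as possible, then repeat with the remainder.
118 = 2×50 + 1×10 + 1×5 + 1×2 + 1×1
Total coins = 2 + 1 + 1 + 1 + 1 = 6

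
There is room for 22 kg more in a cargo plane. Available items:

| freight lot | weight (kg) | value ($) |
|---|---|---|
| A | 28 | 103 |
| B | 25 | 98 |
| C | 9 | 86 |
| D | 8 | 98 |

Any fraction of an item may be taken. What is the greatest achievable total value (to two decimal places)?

203.60

Order: D (98/8=12.25) > C (86/9=9.56) > B (98/25=3.92) > A (103/28=3.68)
Fill: take D (8 @ 98) → take C (9 @ 86) → take 5/25 of B → 19.60; 22/22 used.
Total value = 203.60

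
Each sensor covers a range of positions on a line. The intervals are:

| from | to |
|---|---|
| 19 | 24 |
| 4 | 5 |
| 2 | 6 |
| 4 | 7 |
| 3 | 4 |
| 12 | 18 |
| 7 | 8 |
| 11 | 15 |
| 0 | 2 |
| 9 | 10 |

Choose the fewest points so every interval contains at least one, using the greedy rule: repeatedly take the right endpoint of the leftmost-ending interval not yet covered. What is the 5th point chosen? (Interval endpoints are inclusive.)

15

By right end: [0,2]  [3,4]  [4,5]  [2,6]  [4,7]  [7,8]  [9,10]  [11,15]  [12,18]  [19,24]
[0,2] uncovered → point at 2; [3,4] uncovered → point at 4; [7,8] uncovered → point at 8; [9,10] uncovered → point at 10; [11,15] uncovered → point at 15; [19,24] uncovered → point at 24.
Points: 2, 4, 8, 10, 15, 24 (6 total).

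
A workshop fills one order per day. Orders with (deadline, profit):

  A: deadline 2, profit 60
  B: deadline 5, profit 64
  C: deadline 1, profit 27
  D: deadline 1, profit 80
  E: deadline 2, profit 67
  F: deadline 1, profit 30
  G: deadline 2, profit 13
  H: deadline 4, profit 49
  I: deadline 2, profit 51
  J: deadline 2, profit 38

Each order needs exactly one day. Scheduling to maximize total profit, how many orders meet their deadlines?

Take jobs in profit order; each goes to the latest open slot no later than its deadline.
Profit order: D=80 E=67 B=64 A=60 I=51 H=49 J=38 F=30 C=27 G=13
Assign: D→slot 1, E→slot 2, B→slot 5, A skipped, I skipped, H→slot 4, J skipped, F skipped, C skipped, G skipped.
Slots: [1:D] [2:E] [4:H] [5:B]
4 of 10 scheduled.

4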